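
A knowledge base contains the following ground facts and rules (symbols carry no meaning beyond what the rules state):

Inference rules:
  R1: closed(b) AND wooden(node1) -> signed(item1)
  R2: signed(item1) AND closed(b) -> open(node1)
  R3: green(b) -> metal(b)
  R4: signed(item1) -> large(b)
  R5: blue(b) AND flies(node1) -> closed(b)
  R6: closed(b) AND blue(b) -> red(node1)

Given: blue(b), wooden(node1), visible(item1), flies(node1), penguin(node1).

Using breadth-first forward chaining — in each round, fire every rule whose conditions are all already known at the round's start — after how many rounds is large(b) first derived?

Round 1: R5 [blue(b) AND flies(node1) -> closed(b)]. Adds closed(b).
Round 2: R1 [closed(b) AND wooden(node1) -> signed(item1)]; R6 [closed(b) AND blue(b) -> red(node1)]. Adds signed(item1), red(node1).
Round 3: R2 [signed(item1) AND closed(b) -> open(node1)]; R4 [signed(item1) -> large(b)]. Adds open(node1), large(b).
large(b) first appears in round 3.

3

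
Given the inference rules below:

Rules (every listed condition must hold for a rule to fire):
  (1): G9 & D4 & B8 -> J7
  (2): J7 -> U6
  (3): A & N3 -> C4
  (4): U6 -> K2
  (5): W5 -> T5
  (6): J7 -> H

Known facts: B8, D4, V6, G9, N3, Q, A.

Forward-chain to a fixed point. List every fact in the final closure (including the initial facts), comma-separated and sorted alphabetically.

A, B8, C4, D4, G9, H, J7, K2, N3, Q, U6, V6

[1] (1) [G9 & D4 & B8 -> J7]; (3) [A & N3 -> C4]. ⇒ new: J7, C4.
[2] (2) [J7 -> U6]; (6) [J7 -> H]. ⇒ new: U6, H.
[3] (4) [U6 -> K2]. ⇒ new: K2.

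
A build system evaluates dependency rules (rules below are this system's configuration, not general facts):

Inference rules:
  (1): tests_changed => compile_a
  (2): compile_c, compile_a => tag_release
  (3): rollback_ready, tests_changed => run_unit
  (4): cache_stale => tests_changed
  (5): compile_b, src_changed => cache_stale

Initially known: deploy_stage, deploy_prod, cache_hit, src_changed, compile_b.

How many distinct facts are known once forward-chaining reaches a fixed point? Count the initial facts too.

8

Round 1 — (5), derive cache_stale.
Round 2 — (4), derive tests_changed.
Round 3 — (1), derive compile_a.
Closure: {cache_hit, cache_stale, compile_a, compile_b, deploy_prod, deploy_stage, src_changed, tests_changed} — 8 facts.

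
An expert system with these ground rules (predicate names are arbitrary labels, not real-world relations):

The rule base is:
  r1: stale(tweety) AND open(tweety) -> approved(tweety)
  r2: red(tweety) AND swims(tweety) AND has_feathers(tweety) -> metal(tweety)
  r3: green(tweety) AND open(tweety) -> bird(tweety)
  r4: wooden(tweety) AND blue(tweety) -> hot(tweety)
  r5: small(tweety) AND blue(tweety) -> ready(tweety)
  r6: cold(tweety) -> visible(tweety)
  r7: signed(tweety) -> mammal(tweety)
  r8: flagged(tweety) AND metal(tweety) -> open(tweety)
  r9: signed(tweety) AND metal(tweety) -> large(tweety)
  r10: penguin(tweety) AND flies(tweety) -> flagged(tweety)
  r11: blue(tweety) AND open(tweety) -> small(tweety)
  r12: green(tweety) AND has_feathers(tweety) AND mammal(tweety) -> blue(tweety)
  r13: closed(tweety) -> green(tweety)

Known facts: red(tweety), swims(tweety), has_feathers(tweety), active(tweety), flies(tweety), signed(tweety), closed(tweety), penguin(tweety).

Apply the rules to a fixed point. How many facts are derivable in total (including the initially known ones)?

18

Round 1: r2 [red(tweety) AND swims(tweety) AND has_feathers(tweety) -> metal(tweety)]; r7 [signed(tweety) -> mammal(tweety)]; r10 [penguin(tweety) AND flies(tweety) -> flagged(tweety)]; r13 [closed(tweety) -> green(tweety)]. Adds metal(tweety), mammal(tweety), flagged(tweety), green(tweety).
Round 2: r8 [flagged(tweety) AND metal(tweety) -> open(tweety)]; r9 [signed(tweety) AND metal(tweety) -> large(tweety)]; r12 [green(tweety) AND has_feathers(tweety) AND mammal(tweety) -> blue(tweety)]. Adds open(tweety), large(tweety), blue(tweety).
Round 3: r3 [green(tweety) AND open(tweety) -> bird(tweety)]; r11 [blue(tweety) AND open(tweety) -> small(tweety)]. Adds bird(tweety), small(tweety).
Round 4: r5 [small(tweety) AND blue(tweety) -> ready(tweety)]. Adds ready(tweety).
Closure: {active(tweety), bird(tweety), blue(tweety), closed(tweety), flagged(tweety), flies(tweety), green(tweety), has_feathers(tweety), large(tweety), mammal(tweety), metal(tweety), open(tweety), penguin(tweety), ready(tweety), red(tweety), signed(tweety), small(tweety), swims(tweety)} — 18 facts.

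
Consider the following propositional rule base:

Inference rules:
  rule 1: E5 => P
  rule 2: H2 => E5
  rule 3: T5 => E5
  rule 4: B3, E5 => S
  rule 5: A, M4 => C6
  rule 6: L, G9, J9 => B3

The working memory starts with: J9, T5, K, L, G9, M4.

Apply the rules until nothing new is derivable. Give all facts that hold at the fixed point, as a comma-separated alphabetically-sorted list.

Round 1 — rule 3, rule 6, derive E5, B3.
Round 2 — rule 1, rule 4, derive P, S.

B3, E5, G9, J9, K, L, M4, P, S, T5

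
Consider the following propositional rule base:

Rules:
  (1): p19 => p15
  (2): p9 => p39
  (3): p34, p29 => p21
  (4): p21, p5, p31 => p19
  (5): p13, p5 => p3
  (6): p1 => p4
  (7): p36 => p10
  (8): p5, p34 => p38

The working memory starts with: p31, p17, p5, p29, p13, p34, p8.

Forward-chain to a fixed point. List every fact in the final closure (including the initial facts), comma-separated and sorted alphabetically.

Round 1 fires (3), (5), (8), giving p21, p3, p38.
Round 2 fires (4), giving p19.
Round 3 fires (1), giving p15.

p13, p15, p17, p19, p21, p29, p3, p31, p34, p38, p5, p8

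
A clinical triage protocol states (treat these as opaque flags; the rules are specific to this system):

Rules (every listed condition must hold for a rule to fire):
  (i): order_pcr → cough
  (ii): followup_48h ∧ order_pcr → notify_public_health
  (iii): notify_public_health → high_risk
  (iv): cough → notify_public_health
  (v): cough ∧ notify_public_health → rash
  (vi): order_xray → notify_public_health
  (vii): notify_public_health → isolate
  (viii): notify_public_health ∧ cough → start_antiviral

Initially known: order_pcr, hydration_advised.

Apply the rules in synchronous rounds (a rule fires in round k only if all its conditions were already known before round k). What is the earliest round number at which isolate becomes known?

Round 1 fires (i), giving cough.
Round 2 fires (iv), giving notify_public_health.
Round 3 fires (iii), (v), (vii), (viii), giving high_risk, rash, isolate, start_antiviral.
isolate first appears in round 3.

3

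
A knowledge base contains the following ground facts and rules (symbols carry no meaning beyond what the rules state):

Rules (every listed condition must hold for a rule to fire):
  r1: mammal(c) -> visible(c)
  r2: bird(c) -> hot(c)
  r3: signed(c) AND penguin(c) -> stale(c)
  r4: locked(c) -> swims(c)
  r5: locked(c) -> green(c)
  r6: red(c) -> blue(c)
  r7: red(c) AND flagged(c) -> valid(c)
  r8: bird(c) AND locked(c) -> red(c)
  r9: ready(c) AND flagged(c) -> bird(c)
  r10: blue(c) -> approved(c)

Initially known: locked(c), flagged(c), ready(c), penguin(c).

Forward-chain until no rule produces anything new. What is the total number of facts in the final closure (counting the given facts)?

12

Round 1 — r4, r5, r9, derive swims(c), green(c), bird(c).
Round 2 — r2, r8, derive hot(c), red(c).
Round 3 — r6, r7, derive blue(c), valid(c).
Round 4 — r10, derive approved(c).
Closure: {approved(c), bird(c), blue(c), flagged(c), green(c), hot(c), locked(c), penguin(c), ready(c), red(c), swims(c), valid(c)} — 12 facts.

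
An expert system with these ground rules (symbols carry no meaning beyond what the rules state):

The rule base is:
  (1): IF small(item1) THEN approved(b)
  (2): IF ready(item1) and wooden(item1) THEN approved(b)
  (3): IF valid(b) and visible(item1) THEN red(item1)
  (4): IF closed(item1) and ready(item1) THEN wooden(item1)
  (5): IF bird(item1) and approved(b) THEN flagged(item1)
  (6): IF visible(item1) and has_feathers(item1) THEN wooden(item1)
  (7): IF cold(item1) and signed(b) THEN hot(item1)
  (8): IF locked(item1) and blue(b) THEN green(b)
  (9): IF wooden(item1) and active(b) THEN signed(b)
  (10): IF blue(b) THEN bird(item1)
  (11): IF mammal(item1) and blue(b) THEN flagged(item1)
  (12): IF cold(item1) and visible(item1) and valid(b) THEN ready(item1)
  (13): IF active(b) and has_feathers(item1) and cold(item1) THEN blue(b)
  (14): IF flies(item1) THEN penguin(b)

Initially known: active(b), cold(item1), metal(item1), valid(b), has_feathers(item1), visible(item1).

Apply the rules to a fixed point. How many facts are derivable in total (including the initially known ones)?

15

Round 1: (3) [IF valid(b) and visible(item1) THEN red(item1)]; (6) [IF visible(item1) and has_feathers(item1) THEN wooden(item1)]; (12) [IF cold(item1) and visible(item1) and valid(b) THEN ready(item1)]; (13) [IF active(b) and has_feathers(item1) and cold(item1) THEN blue(b)]. Adds red(item1), wooden(item1), ready(item1), blue(b).
Round 2: (2) [IF ready(item1) and wooden(item1) THEN approved(b)]; (9) [IF wooden(item1) and active(b) THEN signed(b)]; (10) [IF blue(b) THEN bird(item1)]. Adds approved(b), signed(b), bird(item1).
Round 3: (5) [IF bird(item1) and approved(b) THEN flagged(item1)]; (7) [IF cold(item1) and signed(b) THEN hot(item1)]. Adds flagged(item1), hot(item1).
Closure: {active(b), approved(b), bird(item1), blue(b), cold(item1), flagged(item1), has_feathers(item1), hot(item1), metal(item1), ready(item1), red(item1), signed(b), valid(b), visible(item1), wooden(item1)} — 15 facts.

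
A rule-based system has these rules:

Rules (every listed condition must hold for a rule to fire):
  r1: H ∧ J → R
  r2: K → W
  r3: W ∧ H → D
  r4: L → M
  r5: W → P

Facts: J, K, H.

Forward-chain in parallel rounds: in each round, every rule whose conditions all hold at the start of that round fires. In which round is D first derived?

[1] r1 [H ∧ J → R]; r2 [K → W]. ⇒ new: R, W.
[2] r3 [W ∧ H → D]; r5 [W → P]. ⇒ new: D, P.
D first appears in round 2.

2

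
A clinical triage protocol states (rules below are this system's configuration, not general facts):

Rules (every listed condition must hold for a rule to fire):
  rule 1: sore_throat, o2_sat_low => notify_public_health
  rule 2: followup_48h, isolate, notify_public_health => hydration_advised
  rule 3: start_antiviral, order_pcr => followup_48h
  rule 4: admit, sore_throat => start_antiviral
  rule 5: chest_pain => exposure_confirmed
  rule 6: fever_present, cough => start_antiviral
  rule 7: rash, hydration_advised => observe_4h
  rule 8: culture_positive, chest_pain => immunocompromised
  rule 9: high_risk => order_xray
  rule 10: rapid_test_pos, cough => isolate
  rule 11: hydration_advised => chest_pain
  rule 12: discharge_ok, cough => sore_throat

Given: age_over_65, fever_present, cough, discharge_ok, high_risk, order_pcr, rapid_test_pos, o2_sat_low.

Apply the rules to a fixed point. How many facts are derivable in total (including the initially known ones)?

Round 1 fires rule 6, rule 9, rule 10, rule 12, giving start_antiviral, order_xray, isolate, sore_throat.
Round 2 fires rule 1, rule 3, giving notify_public_health, followup_48h.
Round 3 fires rule 2, giving hydration_advised.
Round 4 fires rule 11, giving chest_pain.
Round 5 fires rule 5, giving exposure_confirmed.
Closure: {age_over_65, chest_pain, cough, discharge_ok, exposure_confirmed, fever_present, followup_48h, high_risk, hydration_advised, isolate, notify_public_health, o2_sat_low, order_pcr, order_xray, rapid_test_pos, sore_throat, start_antiviral} — 17 facts.

17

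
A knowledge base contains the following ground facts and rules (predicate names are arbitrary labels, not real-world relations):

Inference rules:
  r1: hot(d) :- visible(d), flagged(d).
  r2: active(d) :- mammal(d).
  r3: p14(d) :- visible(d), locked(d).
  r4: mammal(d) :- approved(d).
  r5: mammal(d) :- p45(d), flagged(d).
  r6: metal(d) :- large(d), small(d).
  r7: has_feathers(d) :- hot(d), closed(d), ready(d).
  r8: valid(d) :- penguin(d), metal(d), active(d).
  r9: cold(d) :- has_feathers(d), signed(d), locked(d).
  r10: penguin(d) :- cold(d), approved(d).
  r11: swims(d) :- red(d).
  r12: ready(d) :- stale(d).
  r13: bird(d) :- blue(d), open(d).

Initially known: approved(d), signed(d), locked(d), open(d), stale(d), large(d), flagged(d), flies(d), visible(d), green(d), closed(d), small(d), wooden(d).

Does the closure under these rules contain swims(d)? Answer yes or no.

no

[1] r1 [hot(d) :- visible(d), flagged(d).]; r3 [p14(d) :- visible(d), locked(d).]; r4 [mammal(d) :- approved(d).]; r6 [metal(d) :- large(d), small(d).]; r12 [ready(d) :- stale(d).]. ⇒ new: hot(d), p14(d), mammal(d), metal(d), ready(d).
[2] r2 [active(d) :- mammal(d).]; r7 [has_feathers(d) :- hot(d), closed(d), ready(d).]. ⇒ new: active(d), has_feathers(d).
[3] r9 [cold(d) :- has_feathers(d), signed(d), locked(d).]. ⇒ new: cold(d).
[4] r10 [penguin(d) :- cold(d), approved(d).]. ⇒ new: penguin(d).
[5] r8 [valid(d) :- penguin(d), metal(d), active(d).]. ⇒ new: valid(d).
Fixed point reached. swims(d) is concluded only by r11; r11 needs red(d) (never derived).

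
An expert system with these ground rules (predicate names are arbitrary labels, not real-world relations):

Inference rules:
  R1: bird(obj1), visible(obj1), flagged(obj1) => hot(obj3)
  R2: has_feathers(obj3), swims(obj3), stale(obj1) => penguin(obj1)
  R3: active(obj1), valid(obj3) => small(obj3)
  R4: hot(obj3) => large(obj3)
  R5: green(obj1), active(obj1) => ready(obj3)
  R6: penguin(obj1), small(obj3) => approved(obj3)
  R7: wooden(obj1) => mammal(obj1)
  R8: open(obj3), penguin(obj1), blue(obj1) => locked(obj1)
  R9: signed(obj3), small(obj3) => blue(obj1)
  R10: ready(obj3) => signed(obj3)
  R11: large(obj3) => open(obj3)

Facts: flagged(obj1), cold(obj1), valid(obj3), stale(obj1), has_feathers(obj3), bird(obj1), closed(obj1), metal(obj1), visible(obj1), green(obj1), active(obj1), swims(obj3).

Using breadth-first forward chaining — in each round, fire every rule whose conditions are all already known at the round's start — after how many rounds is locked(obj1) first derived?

[1] R1 [bird(obj1), visible(obj1), flagged(obj1) => hot(obj3)]; R2 [has_feathers(obj3), swims(obj3), stale(obj1) => penguin(obj1)]; R3 [active(obj1), valid(obj3) => small(obj3)]; R5 [green(obj1), active(obj1) => ready(obj3)]. ⇒ new: hot(obj3), penguin(obj1), small(obj3), ready(obj3).
[2] R4 [hot(obj3) => large(obj3)]; R6 [penguin(obj1), small(obj3) => approved(obj3)]; R10 [ready(obj3) => signed(obj3)]. ⇒ new: large(obj3), approved(obj3), signed(obj3).
[3] R9 [signed(obj3), small(obj3) => blue(obj1)]; R11 [large(obj3) => open(obj3)]. ⇒ new: blue(obj1), open(obj3).
[4] R8 [open(obj3), penguin(obj1), blue(obj1) => locked(obj1)]. ⇒ new: locked(obj1).
locked(obj1) first appears in round 4.

4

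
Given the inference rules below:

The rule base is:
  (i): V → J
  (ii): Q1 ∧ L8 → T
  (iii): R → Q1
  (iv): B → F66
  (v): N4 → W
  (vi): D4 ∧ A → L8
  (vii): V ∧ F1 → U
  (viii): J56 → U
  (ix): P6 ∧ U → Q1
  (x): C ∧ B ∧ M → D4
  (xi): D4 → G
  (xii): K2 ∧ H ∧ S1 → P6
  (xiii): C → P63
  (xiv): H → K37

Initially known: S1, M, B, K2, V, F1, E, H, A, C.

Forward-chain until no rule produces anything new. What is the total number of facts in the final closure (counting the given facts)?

21

[1] (i) [V → J]; (iv) [B → F66]; (vii) [V ∧ F1 → U]; (x) [C ∧ B ∧ M → D4]; (xii) [K2 ∧ H ∧ S1 → P6]; (xiii) [C → P63]; (xiv) [H → K37]. ⇒ new: J, F66, U, D4, P6, P63, K37.
[2] (vi) [D4 ∧ A → L8]; (ix) [P6 ∧ U → Q1]; (xi) [D4 → G]. ⇒ new: L8, Q1, G.
[3] (ii) [Q1 ∧ L8 → T]. ⇒ new: T.
Closure: {A, B, C, D4, E, F1, F66, G, H, J, K2, K37, L8, M, P6, P63, Q1, S1, T, U, V} — 21 facts.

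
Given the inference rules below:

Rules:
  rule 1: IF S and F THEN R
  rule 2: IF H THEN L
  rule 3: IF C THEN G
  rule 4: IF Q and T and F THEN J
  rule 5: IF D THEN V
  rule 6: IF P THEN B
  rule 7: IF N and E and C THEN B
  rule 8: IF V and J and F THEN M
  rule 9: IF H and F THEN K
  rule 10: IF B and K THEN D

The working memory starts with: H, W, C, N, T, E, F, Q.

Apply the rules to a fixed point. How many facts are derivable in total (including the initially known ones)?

16

Round 1 — rule 2, rule 3, rule 4, rule 7, rule 9, derive L, G, J, B, K.
Round 2 — rule 10, derive D.
Round 3 — rule 5, derive V.
Round 4 — rule 8, derive M.
Closure: {B, C, D, E, F, G, H, J, K, L, M, N, Q, T, V, W} — 16 facts.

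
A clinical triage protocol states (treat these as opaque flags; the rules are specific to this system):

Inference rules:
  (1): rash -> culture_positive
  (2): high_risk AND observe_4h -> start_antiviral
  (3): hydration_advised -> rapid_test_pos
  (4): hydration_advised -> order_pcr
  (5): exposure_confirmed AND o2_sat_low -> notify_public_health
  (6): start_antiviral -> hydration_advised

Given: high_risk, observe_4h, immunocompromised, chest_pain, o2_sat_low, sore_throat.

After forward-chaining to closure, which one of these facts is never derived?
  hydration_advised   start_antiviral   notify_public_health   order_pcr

Round 1: (2) [high_risk AND observe_4h -> start_antiviral]. Adds start_antiviral.
Round 2: (6) [start_antiviral -> hydration_advised]. Adds hydration_advised.
Round 3: (3) [hydration_advised -> rapid_test_pos]; (4) [hydration_advised -> order_pcr]. Adds rapid_test_pos, order_pcr.
Derived: start_antiviral (round 1), order_pcr (round 3), hydration_advised (round 2). notify_public_health never appears in any round.

notify_public_health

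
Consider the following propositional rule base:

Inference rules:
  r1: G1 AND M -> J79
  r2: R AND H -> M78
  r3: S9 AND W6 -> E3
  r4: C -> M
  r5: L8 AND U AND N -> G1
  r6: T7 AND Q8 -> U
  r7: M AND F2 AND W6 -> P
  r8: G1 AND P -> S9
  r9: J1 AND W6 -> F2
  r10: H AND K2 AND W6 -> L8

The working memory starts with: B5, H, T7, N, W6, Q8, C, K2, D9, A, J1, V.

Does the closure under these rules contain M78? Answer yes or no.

Round 1: r4 [C -> M]; r6 [T7 AND Q8 -> U]; r9 [J1 AND W6 -> F2]; r10 [H AND K2 AND W6 -> L8]. Adds M, U, F2, L8.
Round 2: r5 [L8 AND U AND N -> G1]; r7 [M AND F2 AND W6 -> P]. Adds G1, P.
Round 3: r1 [G1 AND M -> J79]; r8 [G1 AND P -> S9]. Adds J79, S9.
Round 4: r3 [S9 AND W6 -> E3]. Adds E3.
Fixed point reached. M78 is concluded only by r2; r2 needs R (never derived).

no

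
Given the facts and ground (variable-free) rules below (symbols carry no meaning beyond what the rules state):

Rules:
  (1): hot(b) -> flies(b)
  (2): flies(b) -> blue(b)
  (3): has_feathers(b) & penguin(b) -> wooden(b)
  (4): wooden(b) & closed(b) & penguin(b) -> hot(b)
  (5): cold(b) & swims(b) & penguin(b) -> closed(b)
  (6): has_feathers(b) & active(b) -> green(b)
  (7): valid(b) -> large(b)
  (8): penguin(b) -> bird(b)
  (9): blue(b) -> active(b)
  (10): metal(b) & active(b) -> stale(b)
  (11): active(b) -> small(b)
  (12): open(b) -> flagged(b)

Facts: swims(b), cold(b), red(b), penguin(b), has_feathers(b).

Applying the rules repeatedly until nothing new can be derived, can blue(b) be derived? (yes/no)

Round 1: (3) [has_feathers(b) & penguin(b) -> wooden(b)]; (5) [cold(b) & swims(b) & penguin(b) -> closed(b)]; (8) [penguin(b) -> bird(b)]. New: wooden(b), closed(b), bird(b).
Round 2: (4) [wooden(b) & closed(b) & penguin(b) -> hot(b)]. New: hot(b).
Round 3: (1) [hot(b) -> flies(b)]. New: flies(b).
Round 4: (2) [flies(b) -> blue(b)]. New: blue(b).
Round 5: (9) [blue(b) -> active(b)]. New: active(b).
Round 6: (6) [has_feathers(b) & active(b) -> green(b)]; (11) [active(b) -> small(b)]. New: green(b), small(b).
blue(b) appears in round 4, so it is derivable.

yes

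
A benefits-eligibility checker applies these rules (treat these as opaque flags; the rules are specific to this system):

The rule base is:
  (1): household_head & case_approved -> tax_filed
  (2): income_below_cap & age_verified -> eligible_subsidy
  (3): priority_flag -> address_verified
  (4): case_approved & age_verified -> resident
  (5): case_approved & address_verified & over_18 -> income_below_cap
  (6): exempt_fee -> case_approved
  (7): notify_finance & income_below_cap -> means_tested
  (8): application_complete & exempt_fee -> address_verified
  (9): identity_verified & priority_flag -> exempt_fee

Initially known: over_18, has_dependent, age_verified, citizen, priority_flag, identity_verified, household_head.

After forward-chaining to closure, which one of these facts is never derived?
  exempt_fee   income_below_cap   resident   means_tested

Round 1 — (3), (9), derive address_verified, exempt_fee.
Round 2 — (6), derive case_approved.
Round 3 — (1), (4), (5), derive tax_filed, resident, income_below_cap.
Round 4 — (2), derive eligible_subsidy.
Derived: income_below_cap (round 3), resident (round 3), exempt_fee (round 1). means_tested never appears in any round.

means_tested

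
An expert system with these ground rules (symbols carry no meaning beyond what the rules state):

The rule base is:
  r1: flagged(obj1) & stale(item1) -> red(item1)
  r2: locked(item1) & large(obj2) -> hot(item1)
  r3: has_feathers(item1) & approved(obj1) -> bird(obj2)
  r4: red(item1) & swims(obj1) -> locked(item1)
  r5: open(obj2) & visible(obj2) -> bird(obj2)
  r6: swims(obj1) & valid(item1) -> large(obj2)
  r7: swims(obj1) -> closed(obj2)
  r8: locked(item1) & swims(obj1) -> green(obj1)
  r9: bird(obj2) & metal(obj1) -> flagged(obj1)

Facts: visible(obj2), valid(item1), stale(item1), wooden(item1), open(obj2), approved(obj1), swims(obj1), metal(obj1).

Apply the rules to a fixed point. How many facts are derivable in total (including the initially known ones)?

Round 1 — r5, r6, r7, derive bird(obj2), large(obj2), closed(obj2).
Round 2 — r9, derive flagged(obj1).
Round 3 — r1, derive red(item1).
Round 4 — r4, derive locked(item1).
Round 5 — r2, r8, derive hot(item1), green(obj1).
Closure: {approved(obj1), bird(obj2), closed(obj2), flagged(obj1), green(obj1), hot(item1), large(obj2), locked(item1), metal(obj1), open(obj2), red(item1), stale(item1), swims(obj1), valid(item1), visible(obj2), wooden(item1)} — 16 facts.

16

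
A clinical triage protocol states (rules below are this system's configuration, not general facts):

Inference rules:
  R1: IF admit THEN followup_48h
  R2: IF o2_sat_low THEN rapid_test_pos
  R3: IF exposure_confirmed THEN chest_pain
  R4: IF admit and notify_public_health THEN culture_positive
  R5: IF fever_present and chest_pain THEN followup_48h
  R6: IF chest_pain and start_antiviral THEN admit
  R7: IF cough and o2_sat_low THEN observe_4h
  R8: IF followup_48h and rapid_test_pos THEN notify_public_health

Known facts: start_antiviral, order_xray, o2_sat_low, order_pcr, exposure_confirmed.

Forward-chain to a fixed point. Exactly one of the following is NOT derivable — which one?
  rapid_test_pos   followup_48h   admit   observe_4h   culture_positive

Round 1: R2 [IF o2_sat_low THEN rapid_test_pos]; R3 [IF exposure_confirmed THEN chest_pain]. New: rapid_test_pos, chest_pain.
Round 2: R6 [IF chest_pain and start_antiviral THEN admit]. New: admit.
Round 3: R1 [IF admit THEN followup_48h]. New: followup_48h.
Round 4: R8 [IF followup_48h and rapid_test_pos THEN notify_public_health]. New: notify_public_health.
Round 5: R4 [IF admit and notify_public_health THEN culture_positive]. New: culture_positive.
Derived: culture_positive (round 5), rapid_test_pos (round 1), admit (round 2), followup_48h (round 3). observe_4h never appears in any round.

observe_4h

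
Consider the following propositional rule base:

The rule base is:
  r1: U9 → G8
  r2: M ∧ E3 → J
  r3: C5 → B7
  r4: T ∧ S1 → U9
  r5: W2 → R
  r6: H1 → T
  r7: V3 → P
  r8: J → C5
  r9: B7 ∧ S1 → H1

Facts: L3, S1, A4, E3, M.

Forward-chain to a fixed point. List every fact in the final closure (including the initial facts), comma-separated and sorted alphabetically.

Round 1: r2 [M ∧ E3 → J]. New: J.
Round 2: r8 [J → C5]. New: C5.
Round 3: r3 [C5 → B7]. New: B7.
Round 4: r9 [B7 ∧ S1 → H1]. New: H1.
Round 5: r6 [H1 → T]. New: T.
Round 6: r4 [T ∧ S1 → U9]. New: U9.
Round 7: r1 [U9 → G8]. New: G8.

A4, B7, C5, E3, G8, H1, J, L3, M, S1, T, U9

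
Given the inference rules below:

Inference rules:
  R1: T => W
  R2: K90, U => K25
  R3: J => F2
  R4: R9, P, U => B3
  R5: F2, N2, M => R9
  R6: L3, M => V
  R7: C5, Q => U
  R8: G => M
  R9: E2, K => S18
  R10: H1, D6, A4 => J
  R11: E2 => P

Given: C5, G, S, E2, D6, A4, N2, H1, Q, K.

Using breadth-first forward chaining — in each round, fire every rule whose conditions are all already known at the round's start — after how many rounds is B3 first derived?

Round 1: R7 [C5, Q => U]; R8 [G => M]; R9 [E2, K => S18]; R10 [H1, D6, A4 => J]; R11 [E2 => P]. Adds U, M, S18, J, P.
Round 2: R3 [J => F2]. Adds F2.
Round 3: R5 [F2, N2, M => R9]. Adds R9.
Round 4: R4 [R9, P, U => B3]. Adds B3.
B3 first appears in round 4.

4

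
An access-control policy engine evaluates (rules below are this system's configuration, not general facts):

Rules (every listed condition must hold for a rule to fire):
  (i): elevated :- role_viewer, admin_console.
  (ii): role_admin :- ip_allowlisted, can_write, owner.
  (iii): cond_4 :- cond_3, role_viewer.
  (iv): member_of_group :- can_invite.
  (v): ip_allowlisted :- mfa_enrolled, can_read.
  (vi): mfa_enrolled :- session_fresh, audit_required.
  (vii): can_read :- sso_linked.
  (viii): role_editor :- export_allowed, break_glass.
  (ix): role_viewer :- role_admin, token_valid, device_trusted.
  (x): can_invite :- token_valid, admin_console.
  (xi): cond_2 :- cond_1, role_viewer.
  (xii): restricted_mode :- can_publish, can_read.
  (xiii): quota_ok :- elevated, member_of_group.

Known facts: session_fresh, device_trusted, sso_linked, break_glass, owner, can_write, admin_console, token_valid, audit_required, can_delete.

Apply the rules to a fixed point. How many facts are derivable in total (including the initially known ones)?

Round 1 — (vi), (vii), (x), derive mfa_enrolled, can_read, can_invite.
Round 2 — (iv), (v), derive member_of_group, ip_allowlisted.
Round 3 — (ii), derive role_admin.
Round 4 — (ix), derive role_viewer.
Round 5 — (i), derive elevated.
Round 6 — (xiii), derive quota_ok.
Closure: {admin_console, audit_required, break_glass, can_delete, can_invite, can_read, can_write, device_trusted, elevated, ip_allowlisted, member_of_group, mfa_enrolled, owner, quota_ok, role_admin, role_viewer, session_fresh, sso_linked, token_valid} — 19 facts.

19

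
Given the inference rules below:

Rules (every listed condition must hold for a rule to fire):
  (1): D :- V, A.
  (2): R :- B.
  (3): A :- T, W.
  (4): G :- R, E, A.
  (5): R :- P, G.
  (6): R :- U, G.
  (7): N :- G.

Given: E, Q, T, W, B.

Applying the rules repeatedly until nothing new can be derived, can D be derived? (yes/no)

Round 1: (2) [R :- B.]; (3) [A :- T, W.]. Adds R, A.
Round 2: (4) [G :- R, E, A.]. Adds G.
Round 3: (7) [N :- G.]. Adds N.
Fixed point reached. D is concluded only by (1); (1) needs V (never derived).

no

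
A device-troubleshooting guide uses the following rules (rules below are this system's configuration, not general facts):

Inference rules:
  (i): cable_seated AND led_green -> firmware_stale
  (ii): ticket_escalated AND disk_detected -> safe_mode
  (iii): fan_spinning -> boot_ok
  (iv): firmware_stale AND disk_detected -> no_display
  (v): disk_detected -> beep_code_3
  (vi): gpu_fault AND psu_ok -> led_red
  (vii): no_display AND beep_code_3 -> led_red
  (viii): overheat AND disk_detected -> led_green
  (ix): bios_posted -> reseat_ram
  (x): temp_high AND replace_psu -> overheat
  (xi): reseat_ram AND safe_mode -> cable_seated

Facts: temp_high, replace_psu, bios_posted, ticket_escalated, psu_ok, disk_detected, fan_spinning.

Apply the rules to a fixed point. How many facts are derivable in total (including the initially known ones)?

17

Round 1: (ii) [ticket_escalated AND disk_detected -> safe_mode]; (iii) [fan_spinning -> boot_ok]; (v) [disk_detected -> beep_code_3]; (ix) [bios_posted -> reseat_ram]; (x) [temp_high AND replace_psu -> overheat]. New: safe_mode, boot_ok, beep_code_3, reseat_ram, overheat.
Round 2: (viii) [overheat AND disk_detected -> led_green]; (xi) [reseat_ram AND safe_mode -> cable_seated]. New: led_green, cable_seated.
Round 3: (i) [cable_seated AND led_green -> firmware_stale]. New: firmware_stale.
Round 4: (iv) [firmware_stale AND disk_detected -> no_display]. New: no_display.
Round 5: (vii) [no_display AND beep_code_3 -> led_red]. New: led_red.
Closure: {beep_code_3, bios_posted, boot_ok, cable_seated, disk_detected, fan_spinning, firmware_stale, led_green, led_red, no_display, overheat, psu_ok, replace_psu, reseat_ram, safe_mode, temp_high, ticket_escalated} — 17 facts.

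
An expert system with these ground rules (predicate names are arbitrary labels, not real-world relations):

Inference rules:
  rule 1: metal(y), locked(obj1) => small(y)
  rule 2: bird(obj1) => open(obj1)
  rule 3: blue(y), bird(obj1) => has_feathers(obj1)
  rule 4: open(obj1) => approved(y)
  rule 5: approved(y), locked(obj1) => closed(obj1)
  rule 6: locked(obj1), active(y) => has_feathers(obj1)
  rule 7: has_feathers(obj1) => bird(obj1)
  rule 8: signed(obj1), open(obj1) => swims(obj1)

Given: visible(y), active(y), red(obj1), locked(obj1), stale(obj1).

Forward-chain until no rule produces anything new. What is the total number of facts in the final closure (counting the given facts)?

Round 1: rule 6 [locked(obj1), active(y) => has_feathers(obj1)]. New: has_feathers(obj1).
Round 2: rule 7 [has_feathers(obj1) => bird(obj1)]. New: bird(obj1).
Round 3: rule 2 [bird(obj1) => open(obj1)]. New: open(obj1).
Round 4: rule 4 [open(obj1) => approved(y)]. New: approved(y).
Round 5: rule 5 [approved(y), locked(obj1) => closed(obj1)]. New: closed(obj1).
Closure: {active(y), approved(y), bird(obj1), closed(obj1), has_feathers(obj1), locked(obj1), open(obj1), red(obj1), stale(obj1), visible(y)} — 10 facts.

10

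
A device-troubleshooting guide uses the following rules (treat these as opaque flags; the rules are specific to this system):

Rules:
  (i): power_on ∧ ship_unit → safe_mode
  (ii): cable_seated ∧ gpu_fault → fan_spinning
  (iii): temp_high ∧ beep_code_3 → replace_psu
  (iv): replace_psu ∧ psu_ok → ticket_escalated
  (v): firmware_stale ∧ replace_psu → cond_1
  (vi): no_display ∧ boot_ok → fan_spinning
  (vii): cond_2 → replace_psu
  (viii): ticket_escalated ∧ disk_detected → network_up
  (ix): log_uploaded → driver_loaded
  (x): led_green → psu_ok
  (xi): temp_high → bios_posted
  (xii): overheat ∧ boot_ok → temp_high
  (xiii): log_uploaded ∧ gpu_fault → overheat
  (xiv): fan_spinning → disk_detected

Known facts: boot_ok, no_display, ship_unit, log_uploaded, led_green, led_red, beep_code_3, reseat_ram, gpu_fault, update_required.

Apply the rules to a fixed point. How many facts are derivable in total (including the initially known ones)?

Round 1: (vi) [no_display ∧ boot_ok → fan_spinning]; (ix) [log_uploaded → driver_loaded]; (x) [led_green → psu_ok]; (xiii) [log_uploaded ∧ gpu_fault → overheat]. Adds fan_spinning, driver_loaded, psu_ok, overheat.
Round 2: (xii) [overheat ∧ boot_ok → temp_high]; (xiv) [fan_spinning → disk_detected]. Adds temp_high, disk_detected.
Round 3: (iii) [temp_high ∧ beep_code_3 → replace_psu]; (xi) [temp_high → bios_posted]. Adds replace_psu, bios_posted.
Round 4: (iv) [replace_psu ∧ psu_ok → ticket_escalated]. Adds ticket_escalated.
Round 5: (viii) [ticket_escalated ∧ disk_detected → network_up]. Adds network_up.
Closure: {beep_code_3, bios_posted, boot_ok, disk_detected, driver_loaded, fan_spinning, gpu_fault, led_green, led_red, log_uploaded, network_up, no_display, overheat, psu_ok, replace_psu, reseat_ram, ship_unit, temp_high, ticket_escalated, update_required} — 20 facts.

20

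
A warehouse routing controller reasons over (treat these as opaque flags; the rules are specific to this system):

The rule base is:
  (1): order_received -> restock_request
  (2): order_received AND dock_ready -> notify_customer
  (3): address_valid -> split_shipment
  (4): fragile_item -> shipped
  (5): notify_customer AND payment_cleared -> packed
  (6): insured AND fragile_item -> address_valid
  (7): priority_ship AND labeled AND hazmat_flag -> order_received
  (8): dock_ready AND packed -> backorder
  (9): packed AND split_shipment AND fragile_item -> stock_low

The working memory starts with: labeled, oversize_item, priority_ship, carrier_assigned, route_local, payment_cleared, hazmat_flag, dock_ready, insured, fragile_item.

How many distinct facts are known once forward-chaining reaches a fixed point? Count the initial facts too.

[1] (4) [fragile_item -> shipped]; (6) [insured AND fragile_item -> address_valid]; (7) [priority_ship AND labeled AND hazmat_flag -> order_received]. ⇒ new: shipped, address_valid, order_received.
[2] (1) [order_received -> restock_request]; (2) [order_received AND dock_ready -> notify_customer]; (3) [address_valid -> split_shipment]. ⇒ new: restock_request, notify_customer, split_shipment.
[3] (5) [notify_customer AND payment_cleared -> packed]. ⇒ new: packed.
[4] (8) [dock_ready AND packed -> backorder]; (9) [packed AND split_shipment AND fragile_item -> stock_low]. ⇒ new: backorder, stock_low.
Closure: {address_valid, backorder, carrier_assigned, dock_ready, fragile_item, hazmat_flag, insured, labeled, notify_customer, order_received, oversize_item, packed, payment_cleared, priority_ship, restock_request, route_local, shipped, split_shipment, stock_low} — 19 facts.

19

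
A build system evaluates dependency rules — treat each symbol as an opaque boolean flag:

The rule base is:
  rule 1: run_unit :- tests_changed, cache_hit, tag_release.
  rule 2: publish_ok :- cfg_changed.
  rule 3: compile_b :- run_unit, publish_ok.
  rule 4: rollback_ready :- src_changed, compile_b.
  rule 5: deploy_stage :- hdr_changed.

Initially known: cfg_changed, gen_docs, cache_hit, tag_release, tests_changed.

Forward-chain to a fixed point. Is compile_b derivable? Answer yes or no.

yes

Round 1 — rule 1, rule 2, derive run_unit, publish_ok.
Round 2 — rule 3, derive compile_b.
compile_b appears in round 2, so it is derivable.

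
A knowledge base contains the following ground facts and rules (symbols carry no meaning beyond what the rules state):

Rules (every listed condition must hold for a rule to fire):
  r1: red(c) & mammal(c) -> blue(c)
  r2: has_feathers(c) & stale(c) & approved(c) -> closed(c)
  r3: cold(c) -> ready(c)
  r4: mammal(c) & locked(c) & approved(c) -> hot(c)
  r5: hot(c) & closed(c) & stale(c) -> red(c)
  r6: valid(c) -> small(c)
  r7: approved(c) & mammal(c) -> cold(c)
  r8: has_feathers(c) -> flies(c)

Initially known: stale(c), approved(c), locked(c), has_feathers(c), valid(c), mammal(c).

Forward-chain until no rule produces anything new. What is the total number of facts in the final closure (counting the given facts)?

[1] r2 [has_feathers(c) & stale(c) & approved(c) -> closed(c)]; r4 [mammal(c) & locked(c) & approved(c) -> hot(c)]; r6 [valid(c) -> small(c)]; r7 [approved(c) & mammal(c) -> cold(c)]; r8 [has_feathers(c) -> flies(c)]. ⇒ new: closed(c), hot(c), small(c), cold(c), flies(c).
[2] r3 [cold(c) -> ready(c)]; r5 [hot(c) & closed(c) & stale(c) -> red(c)]. ⇒ new: ready(c), red(c).
[3] r1 [red(c) & mammal(c) -> blue(c)]. ⇒ new: blue(c).
Closure: {approved(c), blue(c), closed(c), cold(c), flies(c), has_feathers(c), hot(c), locked(c), mammal(c), ready(c), red(c), small(c), stale(c), valid(c)} — 14 facts.

14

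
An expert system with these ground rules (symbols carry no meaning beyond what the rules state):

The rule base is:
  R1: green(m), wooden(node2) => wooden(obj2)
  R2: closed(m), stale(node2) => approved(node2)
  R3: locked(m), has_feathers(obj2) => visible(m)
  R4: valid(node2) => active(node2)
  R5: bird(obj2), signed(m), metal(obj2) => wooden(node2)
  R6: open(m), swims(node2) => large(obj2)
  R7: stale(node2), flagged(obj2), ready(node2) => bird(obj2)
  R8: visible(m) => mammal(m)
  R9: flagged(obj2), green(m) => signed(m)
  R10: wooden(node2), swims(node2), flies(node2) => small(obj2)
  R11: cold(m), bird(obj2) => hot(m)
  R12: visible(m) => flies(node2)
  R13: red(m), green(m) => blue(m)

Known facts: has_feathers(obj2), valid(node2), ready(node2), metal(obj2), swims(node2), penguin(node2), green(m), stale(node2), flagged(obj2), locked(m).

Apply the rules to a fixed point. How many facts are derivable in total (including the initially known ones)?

Round 1 fires R3, R4, R7, R9, giving visible(m), active(node2), bird(obj2), signed(m).
Round 2 fires R5, R8, R12, giving wooden(node2), mammal(m), flies(node2).
Round 3 fires R1, R10, giving wooden(obj2), small(obj2).
Closure: {active(node2), bird(obj2), flagged(obj2), flies(node2), green(m), has_feathers(obj2), locked(m), mammal(m), metal(obj2), penguin(node2), ready(node2), signed(m), small(obj2), stale(node2), swims(node2), valid(node2), visible(m), wooden(node2), wooden(obj2)} — 19 facts.

19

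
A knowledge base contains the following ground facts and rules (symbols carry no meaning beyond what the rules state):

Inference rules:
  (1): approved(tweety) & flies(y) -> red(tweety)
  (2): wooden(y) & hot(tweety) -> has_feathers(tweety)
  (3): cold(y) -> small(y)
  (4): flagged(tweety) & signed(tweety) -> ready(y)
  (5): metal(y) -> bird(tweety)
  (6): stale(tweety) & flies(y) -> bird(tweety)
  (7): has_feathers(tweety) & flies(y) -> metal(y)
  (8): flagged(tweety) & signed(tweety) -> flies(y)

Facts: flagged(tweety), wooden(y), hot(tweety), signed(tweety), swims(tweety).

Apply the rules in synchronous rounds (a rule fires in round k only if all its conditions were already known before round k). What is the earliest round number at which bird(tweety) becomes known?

3

[1] (2) [wooden(y) & hot(tweety) -> has_feathers(tweety)]; (4) [flagged(tweety) & signed(tweety) -> ready(y)]; (8) [flagged(tweety) & signed(tweety) -> flies(y)]. ⇒ new: has_feathers(tweety), ready(y), flies(y).
[2] (7) [has_feathers(tweety) & flies(y) -> metal(y)]. ⇒ new: metal(y).
[3] (5) [metal(y) -> bird(tweety)]. ⇒ new: bird(tweety).
bird(tweety) first appears in round 3.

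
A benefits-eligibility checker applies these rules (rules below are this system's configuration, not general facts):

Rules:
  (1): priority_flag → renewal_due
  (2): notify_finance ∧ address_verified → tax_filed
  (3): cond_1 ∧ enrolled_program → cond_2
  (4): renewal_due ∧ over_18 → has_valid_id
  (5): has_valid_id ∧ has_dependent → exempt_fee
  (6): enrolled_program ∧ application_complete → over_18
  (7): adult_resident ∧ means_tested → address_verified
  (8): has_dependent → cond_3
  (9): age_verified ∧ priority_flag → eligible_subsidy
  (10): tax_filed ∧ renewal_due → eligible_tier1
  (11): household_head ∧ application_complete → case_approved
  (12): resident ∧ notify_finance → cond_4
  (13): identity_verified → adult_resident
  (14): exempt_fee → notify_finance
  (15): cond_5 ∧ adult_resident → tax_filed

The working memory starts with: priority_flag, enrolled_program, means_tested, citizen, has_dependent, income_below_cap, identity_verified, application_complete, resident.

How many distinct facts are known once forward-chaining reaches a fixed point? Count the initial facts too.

[1] (1) [priority_flag → renewal_due]; (6) [enrolled_program ∧ application_complete → over_18]; (8) [has_dependent → cond_3]; (13) [identity_verified → adult_resident]. ⇒ new: renewal_due, over_18, cond_3, adult_resident.
[2] (4) [renewal_due ∧ over_18 → has_valid_id]; (7) [adult_resident ∧ means_tested → address_verified]. ⇒ new: has_valid_id, address_verified.
[3] (5) [has_valid_id ∧ has_dependent → exempt_fee]. ⇒ new: exempt_fee.
[4] (14) [exempt_fee → notify_finance]. ⇒ new: notify_finance.
[5] (2) [notify_finance ∧ address_verified → tax_filed]; (12) [resident ∧ notify_finance → cond_4]. ⇒ new: tax_filed, cond_4.
[6] (10) [tax_filed ∧ renewal_due → eligible_tier1]. ⇒ new: eligible_tier1.
Closure: {address_verified, adult_resident, application_complete, citizen, cond_3, cond_4, eligible_tier1, enrolled_program, exempt_fee, has_dependent, has_valid_id, identity_verified, income_below_cap, means_tested, notify_finance, over_18, priority_flag, renewal_due, resident, tax_filed} — 20 facts.

20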